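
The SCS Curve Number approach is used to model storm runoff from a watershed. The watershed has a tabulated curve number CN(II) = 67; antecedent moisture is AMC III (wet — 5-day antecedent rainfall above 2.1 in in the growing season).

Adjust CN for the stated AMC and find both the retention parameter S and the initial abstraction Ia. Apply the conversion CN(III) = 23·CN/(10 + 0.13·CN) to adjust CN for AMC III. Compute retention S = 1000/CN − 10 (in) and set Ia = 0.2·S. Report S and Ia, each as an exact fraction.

S = 3300/1541 in ≈ 2.141 in; Ia = 660/1541 in ≈ 0.428 in

Wet (AMC III): CN(III) = 23·67/(10 + 0.13·67) = 1541/(1871/100) = 154100/1871 ≈ 82.362
Max retention: S = 1000/(154100/1871) − 10 = 3300/1541 in (≈ 2.141 in)
Ia = 0.2S: 0.2·2.141 = 0.428 in (exactly 660/1541)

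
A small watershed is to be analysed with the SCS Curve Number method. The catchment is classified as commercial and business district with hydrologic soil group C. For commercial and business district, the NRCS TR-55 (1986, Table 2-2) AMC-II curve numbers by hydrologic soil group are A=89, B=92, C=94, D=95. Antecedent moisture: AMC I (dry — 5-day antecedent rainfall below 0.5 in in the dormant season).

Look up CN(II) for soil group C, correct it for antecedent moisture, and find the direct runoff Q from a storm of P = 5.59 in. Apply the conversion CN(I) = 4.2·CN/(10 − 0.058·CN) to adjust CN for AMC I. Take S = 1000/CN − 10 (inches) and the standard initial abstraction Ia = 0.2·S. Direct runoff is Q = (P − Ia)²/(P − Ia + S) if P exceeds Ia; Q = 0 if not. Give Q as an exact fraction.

NRCS table: commercial and business district, soil group C → CN(II) = 94
Adjust CN=94 to AMC I: 4.2·94/(10 − 0.058·94) → (1974/5) ÷ (1137/250) = 32900/379 ≈ 86.807
Max retention: S = 1000/(32900/379) − 10 = 500/329 in (≈ 1.520 in)
Initial abstraction Ia = S/5 = (500/329)/5 = 100/329 ≈ 0.304 in
Since P=5.590 > Ia=0.304: effective rainfall P−Ia = 173911/32900 in
Q: (173911/32900)² ÷ (223911/32900) = 30245035921/7366671900 in (≈ 4.106 in)

Q = 30245035921/7366671900 in ≈ 4.106 in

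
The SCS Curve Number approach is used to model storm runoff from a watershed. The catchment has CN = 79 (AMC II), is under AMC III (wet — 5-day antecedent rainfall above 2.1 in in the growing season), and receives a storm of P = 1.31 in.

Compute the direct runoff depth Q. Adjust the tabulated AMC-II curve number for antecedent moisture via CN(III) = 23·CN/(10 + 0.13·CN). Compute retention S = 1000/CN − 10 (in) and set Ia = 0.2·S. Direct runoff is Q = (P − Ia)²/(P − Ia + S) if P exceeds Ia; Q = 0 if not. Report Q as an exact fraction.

Wet (AMC III): CN(III) = 23·79/(10 + 0.13·79) = 1817/(2027/100) = 181700/2027 ≈ 89.640
Max retention: S = 1000/(181700/2027) − 10 = 2100/1817 in (≈ 1.156 in)
Initial abstraction Ia = S/5 = (2100/1817)/5 = 420/1817 ≈ 0.231 in
P − Ia = 1.310 − 0.231 = 196027/181700 ≈ 1.079 in (> 0, runoff occurs)
Runoff Q = (P−Ia)²/(P−Ia+S) = (1.079)²/(1.079+1.156) = 38426584729/73775105900 ≈ 0.521 in

Q = 38426584729/73775105900 in ≈ 0.521 in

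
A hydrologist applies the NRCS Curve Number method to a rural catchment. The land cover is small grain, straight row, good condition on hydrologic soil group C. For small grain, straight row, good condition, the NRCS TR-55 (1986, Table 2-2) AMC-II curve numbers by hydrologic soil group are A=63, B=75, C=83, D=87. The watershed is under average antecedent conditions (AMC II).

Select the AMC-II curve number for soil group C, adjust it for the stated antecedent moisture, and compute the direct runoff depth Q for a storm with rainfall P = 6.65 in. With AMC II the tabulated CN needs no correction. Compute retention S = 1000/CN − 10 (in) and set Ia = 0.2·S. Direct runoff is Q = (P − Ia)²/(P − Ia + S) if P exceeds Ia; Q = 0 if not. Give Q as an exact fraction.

NRCS table: small grain, straight row, good condition, soil group C → CN(II) = 83
Average conditions: CN = 83 (no AMC adjustment).
Max retention: S = 1000/83 − 10 = 170/83 in (≈ 2.048 in)
Initial abstraction Ia = S/5 = (170/83)/5 = 34/83 ≈ 0.410 in
Since P=6.650 > Ia=0.410: effective rainfall P−Ia = 10359/1660 in
Runoff Q = (P−Ia)²/(P−Ia+S) = (6.240)²/(6.240+2.048) = 107308881/22839940 ≈ 4.698 in

Q = 107308881/22839940 in ≈ 4.698 in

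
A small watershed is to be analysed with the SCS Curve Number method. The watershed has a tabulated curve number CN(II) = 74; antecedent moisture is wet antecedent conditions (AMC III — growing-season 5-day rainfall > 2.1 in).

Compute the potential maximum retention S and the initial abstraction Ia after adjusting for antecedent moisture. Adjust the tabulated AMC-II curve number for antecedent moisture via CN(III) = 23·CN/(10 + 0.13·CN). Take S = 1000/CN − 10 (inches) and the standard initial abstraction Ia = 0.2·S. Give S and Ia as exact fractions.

CN(III) from CN(II)=74: (23·74)/(10 + 0.13·74) = 85100/981 ≈ 86.748
Max retention: S = 1000/(85100/981) − 10 = 1300/851 in (≈ 1.528 in)
Ia = 0.2·(1300/851) = 260/851 in ≈ 0.306 in

S = 1300/851 in ≈ 1.528 in; Ia = 260/851 in ≈ 0.306 in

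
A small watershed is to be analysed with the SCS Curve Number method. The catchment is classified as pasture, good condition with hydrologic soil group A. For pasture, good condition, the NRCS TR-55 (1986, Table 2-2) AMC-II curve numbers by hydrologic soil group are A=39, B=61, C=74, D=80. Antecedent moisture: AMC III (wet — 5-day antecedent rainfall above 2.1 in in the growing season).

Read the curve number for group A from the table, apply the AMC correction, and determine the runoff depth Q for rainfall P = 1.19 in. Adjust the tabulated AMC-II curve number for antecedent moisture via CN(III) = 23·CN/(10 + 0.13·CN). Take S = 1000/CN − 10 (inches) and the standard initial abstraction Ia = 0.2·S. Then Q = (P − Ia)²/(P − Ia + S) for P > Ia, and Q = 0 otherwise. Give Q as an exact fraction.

NRCS table: pasture, good condition, soil group A → CN(II) = 39
CN(III) from CN(II)=39: (23·39)/(10 + 0.13·39) = 89700/1507 ≈ 59.522
S = 1000/(89700/1507) − 10 = 6100/897 in ≈ 6.800 in
Initial abstraction Ia = S/5 = (6100/897)/5 = 1220/897 ≈ 1.360 in
P = 1.190 ≤ Ia = 1.360 in: entire storm abstracted, Q = 0.

Q = 0 in ≈ 0.000 in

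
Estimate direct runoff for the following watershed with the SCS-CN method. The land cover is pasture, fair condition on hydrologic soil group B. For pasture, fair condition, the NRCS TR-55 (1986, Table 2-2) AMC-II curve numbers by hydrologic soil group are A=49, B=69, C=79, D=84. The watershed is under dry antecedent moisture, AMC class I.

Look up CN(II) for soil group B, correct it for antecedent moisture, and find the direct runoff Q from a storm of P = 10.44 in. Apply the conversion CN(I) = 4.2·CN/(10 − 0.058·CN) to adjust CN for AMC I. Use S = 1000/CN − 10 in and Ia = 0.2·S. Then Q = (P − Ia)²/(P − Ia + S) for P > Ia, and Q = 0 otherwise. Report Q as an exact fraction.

Q = 90413874721/24929646525 in ≈ 3.627 in

NRCS table: pasture, fair condition, soil group B → CN(II) = 69
Dry (AMC I): CN(I) = 4.2·69/(10 − 0.058·69) = (1449/5)/(2999/500) = 144900/2999 ≈ 48.316
Max retention: S = 1000/(144900/2999) − 10 = 15500/1449 in (≈ 10.697 in)
Ia = 0.2·(15500/1449) = 3100/1449 in ≈ 2.139 in
Excess rainfall: 10.440 − 2.139 = 8.301 in; P > Ia so Q > 0
Q = (300689/36225)²/((300689/36225) + 15500/1449) = (90413874721/1312250625)/(688189/36225) = 90413874721/24929646525 in ≈ 3.627 in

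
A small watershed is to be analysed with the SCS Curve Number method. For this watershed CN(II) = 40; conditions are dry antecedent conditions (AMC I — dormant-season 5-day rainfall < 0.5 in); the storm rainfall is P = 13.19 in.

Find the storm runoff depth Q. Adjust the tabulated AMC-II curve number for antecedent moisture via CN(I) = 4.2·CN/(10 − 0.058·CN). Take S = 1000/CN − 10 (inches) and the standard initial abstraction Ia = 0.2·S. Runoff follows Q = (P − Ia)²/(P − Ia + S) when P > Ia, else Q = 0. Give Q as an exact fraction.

Adjust CN=40 to AMC I: 4.2·40/(10 − 0.058·40) → 168 ÷ (192/25) = 175/8 ≈ 21.875
S = 1000/(175/8) − 10 = 250/7 in ≈ 35.714 in
Initial abstraction Ia = S/5 = (250/7)/5 = 50/7 ≈ 7.143 in
P − Ia = 13.190 − 7.143 = 4233/700 ≈ 6.047 in (> 0, runoff occurs)
Runoff Q = (P−Ia)²/(P−Ia+S) = (6.047)²/(6.047+35.714) = 17918289/20463100 ≈ 0.876 in

Q = 17918289/20463100 in ≈ 0.876 in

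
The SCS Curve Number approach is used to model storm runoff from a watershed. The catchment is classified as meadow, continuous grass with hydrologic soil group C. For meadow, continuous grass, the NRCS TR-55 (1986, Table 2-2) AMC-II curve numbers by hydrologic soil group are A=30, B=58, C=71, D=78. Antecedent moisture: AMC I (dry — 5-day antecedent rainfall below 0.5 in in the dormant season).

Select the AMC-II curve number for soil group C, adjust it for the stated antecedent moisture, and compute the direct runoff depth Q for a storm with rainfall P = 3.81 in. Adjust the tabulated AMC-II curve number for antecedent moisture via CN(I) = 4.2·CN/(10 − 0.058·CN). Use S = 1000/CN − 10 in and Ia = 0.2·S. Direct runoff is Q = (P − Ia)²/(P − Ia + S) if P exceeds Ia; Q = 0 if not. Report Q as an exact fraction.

NRCS table: meadow, continuous grass, soil group C → CN(II) = 71
Adjust CN=71 to AMC I: 4.2·71/(10 − 0.058·71) → (1491/5) ÷ (2941/500) = 149100/2941 ≈ 50.697
Retention S: 1000/CN − 10 with CN=50.697 → S = 14500/1491 ≈ 9.725 in
Ia = 0.2S: 0.2·9.725 = 1.945 in (exactly 2900/1491)
Excess rainfall: 3.810 − 1.945 = 1.865 in; P > Ia so Q > 0
Q = (278071/149100)²/((278071/149100) + 14500/1491) = (77323481041/22230810000)/(1728071/149100) = 77323481041/257655386100 in ≈ 0.300 in

Q = 77323481041/257655386100 in ≈ 0.300 in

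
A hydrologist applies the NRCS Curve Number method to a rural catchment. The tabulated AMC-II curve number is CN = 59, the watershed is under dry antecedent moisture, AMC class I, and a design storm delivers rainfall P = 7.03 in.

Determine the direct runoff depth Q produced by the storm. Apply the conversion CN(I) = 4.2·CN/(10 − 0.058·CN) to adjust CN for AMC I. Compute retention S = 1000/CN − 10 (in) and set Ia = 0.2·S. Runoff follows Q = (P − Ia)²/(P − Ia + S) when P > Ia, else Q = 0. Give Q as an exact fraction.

Q = 212536674289/311115006300 in ≈ 0.683 in

CN(I) from CN(II)=59: (4.2·59)/(10 − 0.058·59) = 123900/3289 ≈ 37.671
S = 1000/(123900/3289) − 10 = 20500/1239 in ≈ 16.546 in
Initial abstraction Ia = S/5 = (20500/1239)/5 = 4100/1239 ≈ 3.309 in
Since P=7.030 > Ia=3.309: effective rainfall P−Ia = 461017/123900 in
Q: (461017/123900)² ÷ (2511017/123900) = 212536674289/311115006300 in (≈ 0.683 in)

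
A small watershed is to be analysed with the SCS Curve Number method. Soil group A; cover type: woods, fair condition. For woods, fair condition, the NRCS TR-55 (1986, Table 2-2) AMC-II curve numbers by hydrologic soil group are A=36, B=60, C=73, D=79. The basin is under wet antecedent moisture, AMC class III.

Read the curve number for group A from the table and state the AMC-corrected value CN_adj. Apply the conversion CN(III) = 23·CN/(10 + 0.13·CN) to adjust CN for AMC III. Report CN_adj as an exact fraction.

NRCS table: woods, fair condition, soil group A → CN(II) = 36
Wet (AMC III): CN(III) = 23·36/(10 + 0.13·36) = 828/(367/25) = 20700/367 ≈ 56.403

CN_adj = 20700/367 ≈ 56.403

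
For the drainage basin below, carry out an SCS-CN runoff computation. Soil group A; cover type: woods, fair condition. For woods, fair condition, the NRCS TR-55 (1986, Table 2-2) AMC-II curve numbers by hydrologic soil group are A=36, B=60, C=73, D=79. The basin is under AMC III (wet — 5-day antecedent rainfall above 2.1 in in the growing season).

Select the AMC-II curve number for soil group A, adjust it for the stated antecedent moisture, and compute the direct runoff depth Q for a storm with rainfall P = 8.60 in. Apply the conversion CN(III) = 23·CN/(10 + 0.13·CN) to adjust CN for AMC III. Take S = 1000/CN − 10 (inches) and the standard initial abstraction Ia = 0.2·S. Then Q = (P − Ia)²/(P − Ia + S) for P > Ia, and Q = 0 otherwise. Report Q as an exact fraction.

NRCS table: woods, fair condition, soil group A → CN(II) = 36
Adjust CN=36 to AMC III: 23·36/(10 + 0.13·36) → 828 ÷ (367/25) = 20700/367 ≈ 56.403
S = 1000/(20700/367) − 10 = 1600/207 in ≈ 7.729 in
Initial abstraction Ia = S/5 = (1600/207)/5 = 320/207 ≈ 1.546 in
P − Ia = 8.600 − 1.546 = 7301/1035 ≈ 7.054 in (> 0, runoff occurs)
Q: (7301/1035)² ÷ (15301/1035) = 53304601/15836535 in (≈ 3.366 in)

Q = 53304601/15836535 in ≈ 3.366 in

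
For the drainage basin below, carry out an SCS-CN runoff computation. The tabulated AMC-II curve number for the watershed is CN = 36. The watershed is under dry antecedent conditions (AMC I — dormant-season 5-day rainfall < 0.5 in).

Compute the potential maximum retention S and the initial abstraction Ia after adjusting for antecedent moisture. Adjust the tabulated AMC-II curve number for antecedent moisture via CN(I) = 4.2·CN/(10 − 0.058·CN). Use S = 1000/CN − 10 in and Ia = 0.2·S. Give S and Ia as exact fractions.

S = 8000/189 in ≈ 42.328 in; Ia = 1600/189 in ≈ 8.466 in

Adjust CN=36 to AMC I: 4.2·36/(10 − 0.058·36) → (756/5) ÷ (989/125) = 18900/989 ≈ 19.110
S = 1000/(18900/989) − 10 = 8000/189 in ≈ 42.328 in
Initial abstraction Ia = S/5 = (8000/189)/5 = 1600/189 ≈ 8.466 in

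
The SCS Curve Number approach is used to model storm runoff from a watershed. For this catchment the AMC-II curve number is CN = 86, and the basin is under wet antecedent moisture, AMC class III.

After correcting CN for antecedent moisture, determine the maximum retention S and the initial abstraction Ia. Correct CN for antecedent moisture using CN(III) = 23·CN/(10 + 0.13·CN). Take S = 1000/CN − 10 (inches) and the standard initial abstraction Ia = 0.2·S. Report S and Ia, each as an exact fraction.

Wet (AMC III): CN(III) = 23·86/(10 + 0.13·86) = 1978/(1059/50) = 98900/1059 ≈ 93.390
Retention S: 1000/CN − 10 with CN=93.390 → S = 700/989 ≈ 0.708 in
Ia = 0.2S: 0.2·0.708 = 0.142 in (exactly 140/989)

S = 700/989 in ≈ 0.708 in; Ia = 140/989 in ≈ 0.142 in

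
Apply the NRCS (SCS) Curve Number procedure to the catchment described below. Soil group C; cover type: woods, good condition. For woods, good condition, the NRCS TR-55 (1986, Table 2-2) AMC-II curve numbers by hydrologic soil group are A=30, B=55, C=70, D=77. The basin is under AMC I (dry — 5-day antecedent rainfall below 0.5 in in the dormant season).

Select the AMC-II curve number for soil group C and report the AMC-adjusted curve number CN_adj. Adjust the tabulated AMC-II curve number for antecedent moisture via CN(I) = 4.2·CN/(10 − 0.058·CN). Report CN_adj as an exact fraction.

CN_adj = 4900/99 ≈ 49.495

NRCS table: woods, good condition, soil group C → CN(II) = 70
CN(I) from CN(II)=70: (4.2·70)/(10 − 0.058·70) = 4900/99 ≈ 49.495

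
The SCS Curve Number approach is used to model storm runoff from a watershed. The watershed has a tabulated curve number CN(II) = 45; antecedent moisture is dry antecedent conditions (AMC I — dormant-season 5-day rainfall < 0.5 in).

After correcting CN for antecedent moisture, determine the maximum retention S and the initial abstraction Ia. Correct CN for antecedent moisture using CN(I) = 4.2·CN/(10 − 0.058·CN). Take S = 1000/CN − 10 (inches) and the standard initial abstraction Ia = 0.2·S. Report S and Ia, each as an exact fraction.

Dry (AMC I): CN(I) = 4.2·45/(10 − 0.058·45) = 189/(739/100) = 18900/739 ≈ 25.575
Max retention: S = 1000/(18900/739) − 10 = 5500/189 in (≈ 29.101 in)
Ia = 0.2S: 0.2·29.101 = 5.820 in (exactly 1100/189)

S = 5500/189 in ≈ 29.101 in; Ia = 1100/189 in ≈ 5.820 in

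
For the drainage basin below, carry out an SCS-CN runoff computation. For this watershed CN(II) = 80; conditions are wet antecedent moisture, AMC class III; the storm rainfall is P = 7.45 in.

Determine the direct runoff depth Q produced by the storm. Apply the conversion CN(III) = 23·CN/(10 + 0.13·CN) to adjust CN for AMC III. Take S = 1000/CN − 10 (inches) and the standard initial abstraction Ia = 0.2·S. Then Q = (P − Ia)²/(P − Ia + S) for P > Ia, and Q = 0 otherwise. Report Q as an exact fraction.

Q = 11068929/1760420 in ≈ 6.288 in

Adjust CN=80 to AMC III: 23·80/(10 + 0.13·80) → 1840 ÷ (102/5) = 4600/51 ≈ 90.196
Max retention: S = 1000/(4600/51) − 10 = 25/23 in (≈ 1.087 in)
Ia = 0.2S: 0.2·1.087 = 0.217 in (exactly 5/23)
Excess rainfall: 7.450 − 0.217 = 7.233 in; P > Ia so Q > 0
Q: (3327/460)² ÷ (3827/460) = 11068929/1760420 in (≈ 6.288 in)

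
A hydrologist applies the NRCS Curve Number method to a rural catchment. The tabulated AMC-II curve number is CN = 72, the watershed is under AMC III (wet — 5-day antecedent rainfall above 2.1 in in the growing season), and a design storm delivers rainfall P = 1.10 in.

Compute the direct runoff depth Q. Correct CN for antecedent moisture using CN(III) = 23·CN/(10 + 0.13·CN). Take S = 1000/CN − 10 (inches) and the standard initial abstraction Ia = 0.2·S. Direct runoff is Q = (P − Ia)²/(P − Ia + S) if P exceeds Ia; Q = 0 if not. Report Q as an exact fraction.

Q = 2486929/10509390 in ≈ 0.237 in

Wet (AMC III): CN(III) = 23·72/(10 + 0.13·72) = 1656/(484/25) = 10350/121 ≈ 85.537
Retention S: 1000/CN − 10 with CN=85.537 → S = 350/207 ≈ 1.691 in
Ia = 0.2·(350/207) = 70/207 in ≈ 0.338 in
P − Ia = 1.100 − 0.338 = 1577/2070 ≈ 0.762 in (> 0, runoff occurs)
Q = (1577/2070)²/((1577/2070) + 350/207) = (2486929/4284900)/(5077/2070) = 2486929/10509390 in ≈ 0.237 in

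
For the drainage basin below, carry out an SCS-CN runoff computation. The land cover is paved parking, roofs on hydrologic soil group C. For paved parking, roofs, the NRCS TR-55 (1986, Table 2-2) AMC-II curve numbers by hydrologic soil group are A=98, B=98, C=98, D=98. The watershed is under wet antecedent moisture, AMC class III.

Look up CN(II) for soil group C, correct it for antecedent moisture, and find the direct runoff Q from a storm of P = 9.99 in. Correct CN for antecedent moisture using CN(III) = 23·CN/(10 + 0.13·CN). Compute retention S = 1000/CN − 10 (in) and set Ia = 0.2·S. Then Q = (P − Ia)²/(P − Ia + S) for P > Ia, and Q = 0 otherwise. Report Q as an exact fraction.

NRCS table: paved parking, roofs, soil group C → CN(II) = 98
Wet (AMC III): CN(III) = 23·98/(10 + 0.13·98) = 2254/(1137/50) = 112700/1137 ≈ 99.120
Max retention: S = 1000/(112700/1137) − 10 = 100/1127 in (≈ 0.089 in)
Ia = 0.2·(100/1127) = 20/1127 in ≈ 0.018 in
Excess rainfall: 9.990 − 0.018 = 9.972 in; P > Ia so Q > 0
Q = (1123873/112700)²/((1123873/112700) + 100/1127) = (1263090520129/12701290000)/(1133873/112700) = 1263090520129/127787487100 in ≈ 9.884 in

Q = 1263090520129/127787487100 in ≈ 9.884 in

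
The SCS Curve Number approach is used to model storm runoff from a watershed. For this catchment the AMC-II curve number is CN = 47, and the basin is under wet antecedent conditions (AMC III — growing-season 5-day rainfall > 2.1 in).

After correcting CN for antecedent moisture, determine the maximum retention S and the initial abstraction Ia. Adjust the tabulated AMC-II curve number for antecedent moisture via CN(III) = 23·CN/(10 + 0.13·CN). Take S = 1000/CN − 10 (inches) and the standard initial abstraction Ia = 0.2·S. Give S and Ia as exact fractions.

S = 5300/1081 in ≈ 4.903 in; Ia = 1060/1081 in ≈ 0.981 in

CN(III) from CN(II)=47: (23·47)/(10 + 0.13·47) = 108100/1611 ≈ 67.101
Max retention: S = 1000/(108100/1611) − 10 = 5300/1081 in (≈ 4.903 in)
Initial abstraction Ia = S/5 = (5300/1081)/5 = 1060/1081 ≈ 0.981 in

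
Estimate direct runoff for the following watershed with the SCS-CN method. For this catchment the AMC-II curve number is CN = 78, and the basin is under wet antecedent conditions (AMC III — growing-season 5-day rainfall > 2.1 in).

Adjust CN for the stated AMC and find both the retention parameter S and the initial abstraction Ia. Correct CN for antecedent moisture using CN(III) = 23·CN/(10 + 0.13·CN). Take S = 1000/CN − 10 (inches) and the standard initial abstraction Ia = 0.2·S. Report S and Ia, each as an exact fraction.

CN(III) from CN(II)=78: (23·78)/(10 + 0.13·78) = 89700/1007 ≈ 89.076
S = 1000/(89700/1007) − 10 = 1100/897 in ≈ 1.226 in
Ia = 0.2·(1100/897) = 220/897 in ≈ 0.245 in

S = 1100/897 in ≈ 1.226 in; Ia = 220/897 in ≈ 0.245 in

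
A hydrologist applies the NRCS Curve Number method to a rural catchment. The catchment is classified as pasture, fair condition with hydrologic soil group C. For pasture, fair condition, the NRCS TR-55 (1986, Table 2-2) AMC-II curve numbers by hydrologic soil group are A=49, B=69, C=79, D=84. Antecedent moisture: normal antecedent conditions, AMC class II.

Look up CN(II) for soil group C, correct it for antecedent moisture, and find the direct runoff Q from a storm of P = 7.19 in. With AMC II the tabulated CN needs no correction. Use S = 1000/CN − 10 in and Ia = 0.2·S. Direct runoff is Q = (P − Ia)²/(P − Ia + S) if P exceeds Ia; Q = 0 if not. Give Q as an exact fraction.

NRCS table: pasture, fair condition, soil group C → CN(II) = 79
CN(II) = 79; AMC II needs no correction.
S = 1000/79 − 10 = 210/79 in ≈ 2.658 in
Ia = 0.2·(210/79) = 42/79 in ≈ 0.532 in
Excess rainfall: 7.190 − 0.532 = 6.658 in; P > Ia so Q > 0
Q = (52601/7900)²/((52601/7900) + 210/79) = (2766865201/62410000)/(73601/7900) = 2766865201/581447900 in ≈ 4.759 in

Q = 2766865201/581447900 in ≈ 4.759 in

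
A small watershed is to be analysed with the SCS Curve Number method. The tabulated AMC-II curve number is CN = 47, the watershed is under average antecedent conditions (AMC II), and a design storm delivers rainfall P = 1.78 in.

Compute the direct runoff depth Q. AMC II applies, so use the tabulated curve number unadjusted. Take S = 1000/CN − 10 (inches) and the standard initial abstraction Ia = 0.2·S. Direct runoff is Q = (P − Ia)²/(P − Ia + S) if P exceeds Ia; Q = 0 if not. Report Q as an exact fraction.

Q = 0 in ≈ 0.000 in

CN(II) = 47; AMC II needs no correction.
S = 1000/47 − 10 = 530/47 in ≈ 11.277 in
Initial abstraction Ia = S/5 = (530/47)/5 = 106/47 ≈ 2.255 in
P = 1.780 ≤ Ia = 2.255 in: entire storm abstracted, Q = 0.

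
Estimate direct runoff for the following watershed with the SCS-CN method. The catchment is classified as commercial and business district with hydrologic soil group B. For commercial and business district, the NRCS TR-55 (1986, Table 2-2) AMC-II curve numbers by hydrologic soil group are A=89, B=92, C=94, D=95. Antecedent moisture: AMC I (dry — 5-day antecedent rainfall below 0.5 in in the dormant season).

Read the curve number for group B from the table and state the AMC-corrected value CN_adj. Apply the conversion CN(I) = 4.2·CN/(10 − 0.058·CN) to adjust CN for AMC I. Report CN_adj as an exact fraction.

CN_adj = 48300/583 ≈ 82.847

NRCS table: commercial and business district, soil group B → CN(II) = 92
CN(I) from CN(II)=92: (4.2·92)/(10 − 0.058·92) = 48300/583 ≈ 82.847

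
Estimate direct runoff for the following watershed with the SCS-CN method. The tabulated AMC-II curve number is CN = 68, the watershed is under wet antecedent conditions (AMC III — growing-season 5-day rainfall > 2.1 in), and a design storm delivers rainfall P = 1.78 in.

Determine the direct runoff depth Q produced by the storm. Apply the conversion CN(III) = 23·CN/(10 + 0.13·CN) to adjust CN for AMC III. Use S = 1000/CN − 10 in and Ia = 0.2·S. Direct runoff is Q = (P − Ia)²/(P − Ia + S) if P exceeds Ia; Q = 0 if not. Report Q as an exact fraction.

Adjust CN=68 to AMC III: 23·68/(10 + 0.13·68) → 1564 ÷ (471/25) = 39100/471 ≈ 83.015
S = 1000/(39100/471) − 10 = 800/391 in ≈ 2.046 in
Initial abstraction Ia = S/5 = (800/391)/5 = 160/391 ≈ 0.409 in
Excess rainfall: 1.780 − 0.409 = 1.371 in; P > Ia so Q > 0
Q: (26799/19550)² ÷ (66799/19550) = 718186401/1305920450 in (≈ 0.550 in)

Q = 718186401/1305920450 in ≈ 0.550 in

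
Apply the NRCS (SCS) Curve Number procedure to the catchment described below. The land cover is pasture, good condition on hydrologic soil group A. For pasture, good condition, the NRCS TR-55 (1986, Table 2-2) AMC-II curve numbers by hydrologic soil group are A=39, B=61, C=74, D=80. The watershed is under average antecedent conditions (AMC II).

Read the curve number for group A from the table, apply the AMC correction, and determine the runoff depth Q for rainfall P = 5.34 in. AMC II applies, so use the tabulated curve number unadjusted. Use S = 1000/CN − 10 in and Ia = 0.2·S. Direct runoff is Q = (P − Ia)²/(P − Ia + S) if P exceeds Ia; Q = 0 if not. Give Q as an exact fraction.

Q = 18601969/67885350 in ≈ 0.274 in

NRCS table: pasture, good condition, soil group A → CN(II) = 39
CN(II) = 39; AMC II needs no correction.
Retention S: 1000/CN − 10 with CN=39.000 → S = 610/39 ≈ 15.641 in
Ia = 0.2S: 0.2·15.641 = 3.128 in (exactly 122/39)
Since P=5.340 > Ia=3.128: effective rainfall P−Ia = 4313/1950 in
Runoff Q = (P−Ia)²/(P−Ia+S) = (2.212)²/(2.212+15.641) = 18601969/67885350 ≈ 0.274 in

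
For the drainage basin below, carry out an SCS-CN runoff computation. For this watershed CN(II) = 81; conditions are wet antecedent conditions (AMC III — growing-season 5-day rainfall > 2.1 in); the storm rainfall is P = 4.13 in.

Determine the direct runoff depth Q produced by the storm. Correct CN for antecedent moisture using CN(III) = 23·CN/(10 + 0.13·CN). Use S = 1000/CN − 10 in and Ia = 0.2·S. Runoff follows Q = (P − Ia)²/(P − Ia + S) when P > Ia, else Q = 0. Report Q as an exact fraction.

Adjust CN=81 to AMC III: 23·81/(10 + 0.13·81) → 1863 ÷ (2053/100) = 186300/2053 ≈ 90.745
S = 1000/(186300/2053) − 10 = 1900/1863 in ≈ 1.020 in
Ia = 0.2·(1900/1863) = 380/1863 in ≈ 0.204 in
Excess rainfall: 4.130 − 0.204 = 3.926 in; P > Ia so Q > 0
Q: (731419/186300)² ÷ (921419/186300) = 534973753561/171660359700 in (≈ 3.116 in)

Q = 534973753561/171660359700 in ≈ 3.116 in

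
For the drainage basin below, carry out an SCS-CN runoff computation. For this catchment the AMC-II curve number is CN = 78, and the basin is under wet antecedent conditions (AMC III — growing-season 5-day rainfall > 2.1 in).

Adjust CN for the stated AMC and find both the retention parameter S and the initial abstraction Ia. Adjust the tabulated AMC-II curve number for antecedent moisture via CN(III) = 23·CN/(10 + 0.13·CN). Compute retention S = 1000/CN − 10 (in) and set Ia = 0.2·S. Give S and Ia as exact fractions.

S = 1100/897 in ≈ 1.226 in; Ia = 220/897 in ≈ 0.245 in

CN(III) from CN(II)=78: (23·78)/(10 + 0.13·78) = 89700/1007 ≈ 89.076
S = 1000/(89700/1007) − 10 = 1100/897 in ≈ 1.226 in
Initial abstraction Ia = S/5 = (1100/897)/5 = 220/897 ≈ 0.245 in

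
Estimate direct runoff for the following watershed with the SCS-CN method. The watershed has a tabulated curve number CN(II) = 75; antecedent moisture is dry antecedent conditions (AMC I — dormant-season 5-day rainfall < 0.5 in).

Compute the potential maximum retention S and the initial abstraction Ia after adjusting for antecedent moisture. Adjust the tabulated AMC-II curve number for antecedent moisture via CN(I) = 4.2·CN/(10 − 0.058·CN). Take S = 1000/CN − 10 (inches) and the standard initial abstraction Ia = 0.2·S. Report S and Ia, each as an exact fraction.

Adjust CN=75 to AMC I: 4.2·75/(10 − 0.058·75) → 315 ÷ (113/20) = 6300/113 ≈ 55.752
Retention S: 1000/CN − 10 with CN=55.752 → S = 500/63 ≈ 7.937 in
Initial abstraction Ia = S/5 = (500/63)/5 = 100/63 ≈ 1.587 in

S = 500/63 in ≈ 7.937 in; Ia = 100/63 in ≈ 1.587 in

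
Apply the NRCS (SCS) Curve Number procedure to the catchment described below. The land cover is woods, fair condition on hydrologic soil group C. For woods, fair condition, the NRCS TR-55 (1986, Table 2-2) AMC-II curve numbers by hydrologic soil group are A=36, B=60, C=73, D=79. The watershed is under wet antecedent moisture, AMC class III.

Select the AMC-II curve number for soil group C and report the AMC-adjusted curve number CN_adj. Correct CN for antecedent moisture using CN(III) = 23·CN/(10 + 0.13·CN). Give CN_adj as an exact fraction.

NRCS table: woods, fair condition, soil group C → CN(II) = 73
Wet (AMC III): CN(III) = 23·73/(10 + 0.13·73) = 1679/(1949/100) = 167900/1949 ≈ 86.147

CN_adj = 167900/1949 ≈ 86.147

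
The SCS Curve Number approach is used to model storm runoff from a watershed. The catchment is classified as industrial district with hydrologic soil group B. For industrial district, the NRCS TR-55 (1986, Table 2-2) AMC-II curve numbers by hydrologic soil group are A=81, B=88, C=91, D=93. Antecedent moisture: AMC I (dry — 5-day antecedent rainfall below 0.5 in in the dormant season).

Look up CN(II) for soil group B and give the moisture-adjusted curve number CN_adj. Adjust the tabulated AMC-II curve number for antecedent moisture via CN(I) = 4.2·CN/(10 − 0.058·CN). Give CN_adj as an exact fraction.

NRCS table: industrial district, soil group B → CN(II) = 88
CN(I) from CN(II)=88: (4.2·88)/(10 − 0.058·88) = 3850/51 ≈ 75.490

CN_adj = 3850/51 ≈ 75.490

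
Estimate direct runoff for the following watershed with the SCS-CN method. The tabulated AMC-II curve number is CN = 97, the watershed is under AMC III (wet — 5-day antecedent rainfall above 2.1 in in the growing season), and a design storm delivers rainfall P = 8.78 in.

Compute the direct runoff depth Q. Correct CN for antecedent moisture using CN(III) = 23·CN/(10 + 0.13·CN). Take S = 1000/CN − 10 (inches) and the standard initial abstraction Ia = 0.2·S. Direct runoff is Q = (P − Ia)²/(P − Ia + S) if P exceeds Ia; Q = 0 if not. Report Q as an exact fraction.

Q = 953374535281/110591673950 in ≈ 8.621 in

Adjust CN=97 to AMC III: 23·97/(10 + 0.13·97) → 2231 ÷ (2261/100) = 223100/2261 ≈ 98.673
Max retention: S = 1000/(223100/2261) − 10 = 300/2231 in (≈ 0.134 in)
Initial abstraction Ia = S/5 = (300/2231)/5 = 60/2231 ≈ 0.027 in
P − Ia = 8.780 − 0.027 = 976409/111550 ≈ 8.753 in (> 0, runoff occurs)
Runoff Q = (P−Ia)²/(P−Ia+S) = (8.753)²/(8.753+0.134) = 953374535281/110591673950 ≈ 8.621 in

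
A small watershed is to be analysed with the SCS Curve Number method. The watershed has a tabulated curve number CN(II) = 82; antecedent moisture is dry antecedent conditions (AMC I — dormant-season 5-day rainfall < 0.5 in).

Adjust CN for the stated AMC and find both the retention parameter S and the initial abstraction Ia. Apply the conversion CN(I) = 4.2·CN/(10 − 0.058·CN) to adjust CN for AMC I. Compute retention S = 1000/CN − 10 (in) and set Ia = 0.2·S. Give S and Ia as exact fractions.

Dry (AMC I): CN(I) = 4.2·82/(10 − 0.058·82) = (1722/5)/(1311/250) = 28700/437 ≈ 65.675
Max retention: S = 1000/(28700/437) − 10 = 1500/287 in (≈ 5.226 in)
Ia = 0.2S: 0.2·5.226 = 1.045 in (exactly 300/287)

S = 1500/287 in ≈ 5.226 in; Ia = 300/287 in ≈ 1.045 in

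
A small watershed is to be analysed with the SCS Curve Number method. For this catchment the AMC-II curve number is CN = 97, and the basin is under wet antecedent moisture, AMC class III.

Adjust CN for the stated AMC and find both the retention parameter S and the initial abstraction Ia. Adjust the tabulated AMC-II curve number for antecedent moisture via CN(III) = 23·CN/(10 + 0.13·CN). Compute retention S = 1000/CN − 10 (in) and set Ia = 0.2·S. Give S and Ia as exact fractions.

Adjust CN=97 to AMC III: 23·97/(10 + 0.13·97) → 2231 ÷ (2261/100) = 223100/2261 ≈ 98.673
Max retention: S = 1000/(223100/2261) − 10 = 300/2231 in (≈ 0.134 in)
Initial abstraction Ia = S/5 = (300/2231)/5 = 60/2231 ≈ 0.027 in

S = 300/2231 in ≈ 0.134 in; Ia = 60/2231 in ≈ 0.027 in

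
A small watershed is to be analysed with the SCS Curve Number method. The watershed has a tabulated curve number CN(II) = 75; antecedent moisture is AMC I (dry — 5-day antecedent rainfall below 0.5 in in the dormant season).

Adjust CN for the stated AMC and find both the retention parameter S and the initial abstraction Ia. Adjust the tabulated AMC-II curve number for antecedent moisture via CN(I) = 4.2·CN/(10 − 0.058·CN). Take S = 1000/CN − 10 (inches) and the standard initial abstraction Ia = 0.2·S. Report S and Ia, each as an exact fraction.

S = 500/63 in ≈ 7.937 in; Ia = 100/63 in ≈ 1.587 in

Dry (AMC I): CN(I) = 4.2·75/(10 − 0.058·75) = 315/(113/20) = 6300/113 ≈ 55.752
S = 1000/(6300/113) − 10 = 500/63 in ≈ 7.937 in
Ia = 0.2S: 0.2·7.937 = 1.587 in (exactly 100/63)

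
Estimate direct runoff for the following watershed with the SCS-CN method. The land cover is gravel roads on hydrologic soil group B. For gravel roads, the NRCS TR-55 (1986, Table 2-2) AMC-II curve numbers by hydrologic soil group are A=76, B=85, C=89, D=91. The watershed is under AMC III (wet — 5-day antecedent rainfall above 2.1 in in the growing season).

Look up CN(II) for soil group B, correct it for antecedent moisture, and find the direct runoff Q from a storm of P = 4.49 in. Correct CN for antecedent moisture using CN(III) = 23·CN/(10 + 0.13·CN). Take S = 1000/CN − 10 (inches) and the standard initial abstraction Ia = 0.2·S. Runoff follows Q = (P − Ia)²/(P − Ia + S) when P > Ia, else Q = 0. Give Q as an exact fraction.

Q = 28750254481/7802756900 in ≈ 3.685 in

NRCS table: gravel roads, soil group B → CN(II) = 85
Wet (AMC III): CN(III) = 23·85/(10 + 0.13·85) = 1955/(421/20) = 39100/421 ≈ 92.874
Max retention: S = 1000/(39100/421) − 10 = 300/391 in (≈ 0.767 in)
Ia = 0.2S: 0.2·0.767 = 0.153 in (exactly 60/391)
Excess rainfall: 4.490 − 0.153 = 4.337 in; P > Ia so Q > 0
Q = (169559/39100)²/((169559/39100) + 300/391) = (28750254481/1528810000)/(199559/39100) = 28750254481/7802756900 in ≈ 3.685 in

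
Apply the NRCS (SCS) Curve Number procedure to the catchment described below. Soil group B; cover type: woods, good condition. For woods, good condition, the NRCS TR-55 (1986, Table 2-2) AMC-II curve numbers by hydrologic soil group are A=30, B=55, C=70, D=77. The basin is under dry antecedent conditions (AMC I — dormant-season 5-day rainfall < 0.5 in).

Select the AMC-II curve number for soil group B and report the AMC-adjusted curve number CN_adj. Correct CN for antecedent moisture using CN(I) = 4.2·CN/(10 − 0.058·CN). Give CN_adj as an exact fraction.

NRCS table: woods, good condition, soil group B → CN(II) = 55
Dry (AMC I): CN(I) = 4.2·55/(10 − 0.058·55) = 231/(681/100) = 7700/227 ≈ 33.921

CN_adj = 7700/227 ≈ 33.921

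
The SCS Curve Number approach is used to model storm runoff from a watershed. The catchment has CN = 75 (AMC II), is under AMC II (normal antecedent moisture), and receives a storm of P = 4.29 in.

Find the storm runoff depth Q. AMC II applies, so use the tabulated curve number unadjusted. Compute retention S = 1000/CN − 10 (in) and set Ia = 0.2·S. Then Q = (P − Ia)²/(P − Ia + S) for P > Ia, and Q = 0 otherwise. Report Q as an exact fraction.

Average conditions: CN = 75 (no AMC adjustment).
S = 1000/75 − 10 = 10/3 in ≈ 3.333 in
Ia = 0.2·(10/3) = 2/3 in ≈ 0.667 in
Since P=4.290 > Ia=0.667: effective rainfall P−Ia = 1087/300 in
Q = (1087/300)²/((1087/300) + 10/3) = (1181569/90000)/(2087/300) = 1181569/626100 in ≈ 1.887 in

Q = 1181569/626100 in ≈ 1.887 in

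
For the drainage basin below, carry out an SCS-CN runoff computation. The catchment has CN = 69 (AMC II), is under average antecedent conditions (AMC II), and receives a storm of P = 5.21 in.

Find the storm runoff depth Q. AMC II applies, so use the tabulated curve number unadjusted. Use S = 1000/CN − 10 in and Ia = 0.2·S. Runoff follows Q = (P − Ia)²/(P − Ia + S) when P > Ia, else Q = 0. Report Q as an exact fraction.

Q = 885003001/419168100 in ≈ 2.111 in

Average conditions: CN = 69 (no AMC adjustment).
S = 1000/69 − 10 = 310/69 in ≈ 4.493 in
Ia = 0.2S: 0.2·4.493 = 0.899 in (exactly 62/69)
Excess rainfall: 5.210 − 0.899 = 4.311 in; P > Ia so Q > 0
Q = (29749/6900)²/((29749/6900) + 310/69) = (885003001/47610000)/(60749/6900) = 885003001/419168100 in ≈ 2.111 in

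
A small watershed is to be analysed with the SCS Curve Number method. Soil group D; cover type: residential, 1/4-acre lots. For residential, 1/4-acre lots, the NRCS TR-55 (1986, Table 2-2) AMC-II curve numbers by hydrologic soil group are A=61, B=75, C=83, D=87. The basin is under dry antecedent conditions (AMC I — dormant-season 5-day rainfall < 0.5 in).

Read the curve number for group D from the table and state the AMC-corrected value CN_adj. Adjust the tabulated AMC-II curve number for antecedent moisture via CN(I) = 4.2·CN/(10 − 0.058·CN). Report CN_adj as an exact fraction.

CN_adj = 182700/2477 ≈ 73.759

NRCS table: residential, 1/4-acre lots, soil group D → CN(II) = 87
Adjust CN=87 to AMC I: 4.2·87/(10 − 0.058·87) → (1827/5) ÷ (2477/500) = 182700/2477 ≈ 73.759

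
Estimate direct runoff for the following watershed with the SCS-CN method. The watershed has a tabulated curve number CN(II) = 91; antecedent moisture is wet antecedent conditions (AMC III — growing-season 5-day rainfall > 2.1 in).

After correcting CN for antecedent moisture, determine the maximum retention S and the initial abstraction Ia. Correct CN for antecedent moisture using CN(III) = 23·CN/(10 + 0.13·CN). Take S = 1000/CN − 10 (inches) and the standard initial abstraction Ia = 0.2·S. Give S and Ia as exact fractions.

CN(III) from CN(II)=91: (23·91)/(10 + 0.13·91) = 209300/2183 ≈ 95.877
Max retention: S = 1000/(209300/2183) − 10 = 900/2093 in (≈ 0.430 in)
Ia = 0.2S: 0.2·0.430 = 0.086 in (exactly 180/2093)

S = 900/2093 in ≈ 0.430 in; Ia = 180/2093 in ≈ 0.086 in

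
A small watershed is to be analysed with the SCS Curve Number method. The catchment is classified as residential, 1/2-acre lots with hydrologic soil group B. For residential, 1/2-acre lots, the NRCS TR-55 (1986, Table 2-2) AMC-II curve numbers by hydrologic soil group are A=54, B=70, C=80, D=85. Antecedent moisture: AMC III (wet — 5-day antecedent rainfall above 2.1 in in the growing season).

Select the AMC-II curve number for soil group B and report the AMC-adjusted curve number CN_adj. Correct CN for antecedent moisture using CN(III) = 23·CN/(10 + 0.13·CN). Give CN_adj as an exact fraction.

NRCS table: residential, 1/2-acre lots, soil group B → CN(II) = 70
CN(III) from CN(II)=70: (23·70)/(10 + 0.13·70) = 16100/191 ≈ 84.293

CN_adj = 16100/191 ≈ 84.293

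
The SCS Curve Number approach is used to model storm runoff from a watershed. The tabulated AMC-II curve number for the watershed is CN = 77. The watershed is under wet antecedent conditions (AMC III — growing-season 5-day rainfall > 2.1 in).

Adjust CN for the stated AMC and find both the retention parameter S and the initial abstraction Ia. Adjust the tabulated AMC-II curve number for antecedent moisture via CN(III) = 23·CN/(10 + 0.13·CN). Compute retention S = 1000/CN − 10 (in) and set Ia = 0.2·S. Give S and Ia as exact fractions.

Adjust CN=77 to AMC III: 23·77/(10 + 0.13·77) → 1771 ÷ (2001/100) = 7700/87 ≈ 88.506
Retention S: 1000/CN − 10 with CN=88.506 → S = 100/77 ≈ 1.299 in
Ia = 0.2·(100/77) = 20/77 in ≈ 0.260 in

S = 100/77 in ≈ 1.299 in; Ia = 20/77 in ≈ 0.260 in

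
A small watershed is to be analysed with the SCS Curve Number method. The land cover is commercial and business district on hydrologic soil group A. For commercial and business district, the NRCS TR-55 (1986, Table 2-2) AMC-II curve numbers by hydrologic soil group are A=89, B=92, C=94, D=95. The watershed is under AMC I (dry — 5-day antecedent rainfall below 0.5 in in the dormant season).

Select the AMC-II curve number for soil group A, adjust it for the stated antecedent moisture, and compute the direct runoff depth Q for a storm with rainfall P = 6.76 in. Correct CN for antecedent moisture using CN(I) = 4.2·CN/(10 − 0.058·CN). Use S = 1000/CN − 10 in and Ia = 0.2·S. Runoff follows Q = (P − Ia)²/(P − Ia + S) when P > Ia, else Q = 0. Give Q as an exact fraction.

Q = 83152066321/19898355225 in ≈ 4.179 in

NRCS table: commercial and business district, soil group A → CN(II) = 89
CN(I) from CN(II)=89: (4.2·89)/(10 − 0.058·89) = 186900/2419 ≈ 77.263
Retention S: 1000/CN − 10 with CN=77.263 → S = 5500/1869 ≈ 2.943 in
Initial abstraction Ia = S/5 = (5500/1869)/5 = 1100/1869 ≈ 0.589 in
P − Ia = 6.760 − 0.589 = 288361/46725 ≈ 6.171 in (> 0, runoff occurs)
Q = (288361/46725)²/((288361/46725) + 5500/1869) = (83152066321/2183225625)/(425861/46725) = 83152066321/19898355225 in ≈ 4.179 in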